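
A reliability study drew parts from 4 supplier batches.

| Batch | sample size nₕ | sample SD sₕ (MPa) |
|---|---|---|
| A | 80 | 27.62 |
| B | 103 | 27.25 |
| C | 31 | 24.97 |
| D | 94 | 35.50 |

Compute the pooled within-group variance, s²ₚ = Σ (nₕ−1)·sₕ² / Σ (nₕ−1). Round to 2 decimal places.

894.46

A: (80−1)·27.62² = 79·762.8644 = 60266.2876
B: (103−1)·27.25² = 102·742.5625 = 75741.375
C: (31−1)·24.97² = 30·623.5009 = 18705.027
D: (94−1)·35.50² = 93·1260.25 = 117203.25
Numerator = 271915.9396; denominator = Σ(nₕ−1) = 304.
s²ₚ = 271915.9396/304 = 894.4603... → 894.46.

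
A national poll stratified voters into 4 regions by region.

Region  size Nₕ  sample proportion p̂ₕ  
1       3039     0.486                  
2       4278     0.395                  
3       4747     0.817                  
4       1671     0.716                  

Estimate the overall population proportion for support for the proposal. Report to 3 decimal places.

0.600

N = 3039 + 4278 + 4747 + 1671 = 13735.
Overall proportion = Σ (Nₕ/N)·p̂ₕ.
Σ Nₕp̂ₕ = 1476.954 + 1689.81 + 3878.299 + 1196.436 = 8241.499.
8241.499 / 13735 = 0.60004... → 0.600.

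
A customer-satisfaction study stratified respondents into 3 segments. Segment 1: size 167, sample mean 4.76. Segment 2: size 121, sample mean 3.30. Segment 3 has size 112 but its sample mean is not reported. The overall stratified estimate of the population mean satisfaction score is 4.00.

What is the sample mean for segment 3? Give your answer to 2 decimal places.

3.62

Σ Nₕx̄ₕ = N·μ, so 112·x̄_3 = 400·4.00 − (167·4.76 + 121·3.30).
= 1600 − 1194.22 = 405.78.
x̄_3 = 405.78 / 112 = 3.6230... → 3.62.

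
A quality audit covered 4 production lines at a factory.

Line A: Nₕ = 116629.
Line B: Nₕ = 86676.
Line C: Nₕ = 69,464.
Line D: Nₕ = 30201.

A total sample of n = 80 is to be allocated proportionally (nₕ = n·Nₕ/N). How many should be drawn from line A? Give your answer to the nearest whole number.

31

N = 116629 + 86676 + 69464 + 30201 = 302970.
n_A = 80·116629/302970 = 30.796... → 31.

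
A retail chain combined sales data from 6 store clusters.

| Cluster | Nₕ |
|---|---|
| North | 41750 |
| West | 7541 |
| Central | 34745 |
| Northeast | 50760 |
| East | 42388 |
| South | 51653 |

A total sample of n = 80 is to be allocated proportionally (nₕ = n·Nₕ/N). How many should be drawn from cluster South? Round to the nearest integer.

N = 41750 + 7541 + 34745 + 50760 + 42388 + 51653 = 228837.
n_South = 80·51653/228837 = 18.058... → 18.

18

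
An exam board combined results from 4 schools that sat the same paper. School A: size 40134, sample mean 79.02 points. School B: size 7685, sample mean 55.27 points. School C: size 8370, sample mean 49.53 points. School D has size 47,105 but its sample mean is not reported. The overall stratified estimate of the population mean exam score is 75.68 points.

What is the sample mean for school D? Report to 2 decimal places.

80.81

N = 40134 + 7685 + 8370 + 47105 = 103294.
Overall total = μ·N = 75.68·103294 = 7817289.92.
Subtract the known strata: 40134·79.02 + 7685·55.27 + 8370·49.53 = 4010704.73.
Remaining total for school D: 7817289.92 − 4010704.73 = 3806585.19.
Divide by its size: 3806585.19 / 47105 = 80.8106... → 80.81.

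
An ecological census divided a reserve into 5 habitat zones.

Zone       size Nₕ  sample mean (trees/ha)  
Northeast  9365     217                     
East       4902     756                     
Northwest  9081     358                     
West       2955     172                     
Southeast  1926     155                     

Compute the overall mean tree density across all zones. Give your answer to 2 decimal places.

N = 28229; weights Wₕ = Nₕ/N = (0.3318, 0.1737, 0.3217, 0.1047, 0.0682).
x̄_st = Σ Wₕ·x̄ₕ = 0.3318·217 + 0.1737·756 + 0.3217·358 + 0.1047·172 + 0.0682·155 ≈ 347.0157...
→ 347.02.

347.02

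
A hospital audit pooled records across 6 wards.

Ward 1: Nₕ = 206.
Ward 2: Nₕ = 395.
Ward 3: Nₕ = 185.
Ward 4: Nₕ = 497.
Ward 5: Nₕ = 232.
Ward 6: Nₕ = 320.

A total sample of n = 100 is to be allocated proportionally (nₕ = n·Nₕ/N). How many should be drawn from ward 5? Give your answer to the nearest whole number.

13

Share of ward 5 = 232/1835 = 0.12643.
Allocate 100 × 0.12643 = 12.643... → 13.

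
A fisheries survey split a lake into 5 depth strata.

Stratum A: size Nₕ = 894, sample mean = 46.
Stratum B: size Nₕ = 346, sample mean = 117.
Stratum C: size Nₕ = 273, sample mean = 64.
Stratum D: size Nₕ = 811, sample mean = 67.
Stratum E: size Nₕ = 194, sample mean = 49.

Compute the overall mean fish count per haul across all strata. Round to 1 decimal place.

x̄_st = (Σ Nₕx̄ₕ) / (Σ Nₕ) = (894·46 + 346·117 + 273·64 + 811·67 + 194·49) / 2518
= 162921 / 2518 = 64.703... → 64.7.

64.7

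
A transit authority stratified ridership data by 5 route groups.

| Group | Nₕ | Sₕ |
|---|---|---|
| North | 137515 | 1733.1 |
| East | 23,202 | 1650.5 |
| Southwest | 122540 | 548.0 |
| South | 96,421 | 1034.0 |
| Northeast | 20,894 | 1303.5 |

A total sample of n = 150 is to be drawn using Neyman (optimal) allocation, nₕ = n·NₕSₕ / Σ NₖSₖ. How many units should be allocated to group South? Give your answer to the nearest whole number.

North: NₕSₕ = 137515·1733.1 = 238327246.5
East: NₕSₕ = 23202·1650.5 = 38294901
Southwest: NₕSₕ = 122540·548.0 = 67151920
South: NₕSₕ = 96421·1034.0 = 99699314
Northeast: NₕSₕ = 20894·1303.5 = 27235329
Σ NₕSₕ = 470708710.5.
n_South = 150·99699314/470708710.5 = 31.771... → 32.

32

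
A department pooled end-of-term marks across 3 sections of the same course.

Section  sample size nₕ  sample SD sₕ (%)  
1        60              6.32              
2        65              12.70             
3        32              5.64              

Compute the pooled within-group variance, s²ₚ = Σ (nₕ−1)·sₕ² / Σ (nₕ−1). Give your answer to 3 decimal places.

Degrees of freedom: 59 + 64 + 31 = 154.
Σ(nₕ−1)sₕ² = 59·39.9424 + 64·161.29 + 31·31.8096 = 13665.2592.
s²ₚ = 13665.2592 / 154 = 88.73545... → 88.735.

88.735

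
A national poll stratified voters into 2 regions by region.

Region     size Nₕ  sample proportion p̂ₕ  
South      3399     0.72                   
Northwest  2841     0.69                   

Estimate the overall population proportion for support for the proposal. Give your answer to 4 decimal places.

N = 3399 + 2841 = 6240.
Overall proportion = Σ (Nₕ/N)·p̂ₕ.
Σ Nₕp̂ₕ = 2447.28 + 1960.29 = 4407.57.
4407.57 / 6240 = 0.706341... → 0.7063.

0.7063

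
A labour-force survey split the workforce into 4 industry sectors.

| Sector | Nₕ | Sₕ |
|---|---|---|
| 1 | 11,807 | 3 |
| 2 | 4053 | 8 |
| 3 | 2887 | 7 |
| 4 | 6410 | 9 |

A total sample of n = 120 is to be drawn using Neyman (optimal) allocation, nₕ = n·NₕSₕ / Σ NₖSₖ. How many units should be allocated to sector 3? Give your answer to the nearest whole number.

17

Σ NₕSₕ = 11807·3 + 4053·8 + 2887·7 + 6410·9 = 145744.
Share for 3: 20209/145744 = 0.13866.
n_3 = 120 × 0.13866 = 16.639... → 17.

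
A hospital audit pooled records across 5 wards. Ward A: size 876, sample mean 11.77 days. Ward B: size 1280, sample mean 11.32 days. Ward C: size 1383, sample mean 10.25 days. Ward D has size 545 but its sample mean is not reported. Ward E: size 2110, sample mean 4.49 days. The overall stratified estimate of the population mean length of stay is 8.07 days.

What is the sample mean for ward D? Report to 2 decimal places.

N = 876 + 1280 + 1383 + 545 + 2110 = 6194.
Overall total = μ·N = 8.07·6194 = 49985.58.
Subtract the known strata: 876·11.77 + 1280·11.32 + 1383·10.25 + 2110·4.49 = 48449.77.
Remaining total for ward D: 49985.58 − 48449.77 = 1535.81.
Divide by its size: 1535.81 / 545 = 2.818 → 2.82.

2.82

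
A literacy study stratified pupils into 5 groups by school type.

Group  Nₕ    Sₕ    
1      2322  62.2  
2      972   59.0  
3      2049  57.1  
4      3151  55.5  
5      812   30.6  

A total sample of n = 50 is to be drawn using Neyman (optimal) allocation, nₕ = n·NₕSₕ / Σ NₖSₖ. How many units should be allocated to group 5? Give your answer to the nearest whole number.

2

1: NₕSₕ = 2322·62.2 = 144428.4
2: NₕSₕ = 972·59.0 = 57348
3: NₕSₕ = 2049·57.1 = 116997.9
4: NₕSₕ = 3151·55.5 = 174880.5
5: NₕSₕ = 812·30.6 = 24847.2
Σ NₕSₕ = 518502.
n_5 = 50·24847.2/518502 = 2.396... → 2.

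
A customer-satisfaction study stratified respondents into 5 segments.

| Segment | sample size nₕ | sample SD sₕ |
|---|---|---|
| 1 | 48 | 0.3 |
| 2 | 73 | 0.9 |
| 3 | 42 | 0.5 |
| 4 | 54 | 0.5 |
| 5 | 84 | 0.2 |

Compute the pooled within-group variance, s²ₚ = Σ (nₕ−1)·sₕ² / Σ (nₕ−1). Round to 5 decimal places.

Degrees of freedom: 47 + 72 + 41 + 53 + 83 = 296.
Σ(nₕ−1)sₕ² = 47·0.09 + 72·0.81 + 41·0.25 + 53·0.25 + 83·0.04 = 89.37.
s²ₚ = 89.37 / 296 = 0.3019257... → 0.30193.

0.30193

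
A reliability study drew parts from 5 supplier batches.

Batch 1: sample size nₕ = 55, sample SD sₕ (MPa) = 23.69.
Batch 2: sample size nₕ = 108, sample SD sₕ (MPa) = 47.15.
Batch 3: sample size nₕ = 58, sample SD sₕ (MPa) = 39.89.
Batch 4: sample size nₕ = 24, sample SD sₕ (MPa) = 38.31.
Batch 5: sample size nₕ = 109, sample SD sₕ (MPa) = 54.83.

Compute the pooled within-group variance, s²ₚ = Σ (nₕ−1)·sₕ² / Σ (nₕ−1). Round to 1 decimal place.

1: (55−1)·23.69² = 54·561.2161 = 30305.6694
2: (108−1)·47.15² = 107·2223.1225 = 237874.1075
3: (58−1)·39.89² = 57·1591.2121 = 90699.0897
4: (24−1)·38.31² = 23·1467.6561 = 33756.0903
5: (109−1)·54.83² = 108·3006.3289 = 324683.5212
Numerator = 717318.4781; denominator = Σ(nₕ−1) = 349.
s²ₚ = 717318.4781/349 = 2055.354... → 2055.4.

2055.4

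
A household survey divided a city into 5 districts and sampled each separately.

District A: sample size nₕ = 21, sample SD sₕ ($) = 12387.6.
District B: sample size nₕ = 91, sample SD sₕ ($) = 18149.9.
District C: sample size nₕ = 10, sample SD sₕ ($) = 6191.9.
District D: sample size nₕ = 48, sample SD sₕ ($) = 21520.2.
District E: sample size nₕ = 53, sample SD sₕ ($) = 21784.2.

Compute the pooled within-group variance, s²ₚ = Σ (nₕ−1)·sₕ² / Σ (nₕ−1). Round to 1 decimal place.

Degrees of freedom: 20 + 90 + 9 + 47 + 52 = 218.
Σ(nₕ−1)sₕ² = 20·153452633.76 + 90·329418870.01 + 9·38339625.61 + 47·463119008.04 + 52·474551369.64 = 79505072205.75.
s²ₚ = 79505072205.75 / 218 = 364702166.081... → 364702166.1.

364702166.1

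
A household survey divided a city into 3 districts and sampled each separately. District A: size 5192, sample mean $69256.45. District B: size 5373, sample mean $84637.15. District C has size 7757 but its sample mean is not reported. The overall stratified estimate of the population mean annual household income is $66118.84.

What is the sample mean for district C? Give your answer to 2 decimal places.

51191.76

Σ Nₕx̄ₕ = N·μ, so 7757·x̄_C = 18322·66118.84 − (5192·69256.45 + 5373·84637.15).
= 1211429386.48 − 814334895.35 = 397094491.13.
x̄_C = 397094491.13 / 7757 = 51191.7611... → 51191.76.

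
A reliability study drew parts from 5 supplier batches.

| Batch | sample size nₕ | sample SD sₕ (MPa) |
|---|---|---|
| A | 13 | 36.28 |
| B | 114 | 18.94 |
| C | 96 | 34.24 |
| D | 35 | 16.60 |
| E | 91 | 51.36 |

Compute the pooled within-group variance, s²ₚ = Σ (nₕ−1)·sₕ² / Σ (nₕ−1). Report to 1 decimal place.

Degrees of freedom: 12 + 113 + 95 + 34 + 90 = 344.
Σ(nₕ−1)sₕ² = 12·1316.2384 + 113·358.7236 + 95·1172.3776 + 34·275.56 + 90·2637.8496 = 414482.0036.
s²ₚ = 414482.0036 / 344 = 1204.890... → 1204.9.

1204.9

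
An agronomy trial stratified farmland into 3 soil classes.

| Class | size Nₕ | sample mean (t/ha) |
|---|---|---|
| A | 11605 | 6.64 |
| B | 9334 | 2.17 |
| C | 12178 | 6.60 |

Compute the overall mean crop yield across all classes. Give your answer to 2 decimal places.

5.37

N = 33117; weights Wₕ = Nₕ/N = (0.3504, 0.2818, 0.3677).
x̄_st = Σ Wₕ·x̄ₕ = 0.3504·6.64 + 0.2818·2.17 + 0.3677·6.60 ≈ 5.3654...
→ 5.37.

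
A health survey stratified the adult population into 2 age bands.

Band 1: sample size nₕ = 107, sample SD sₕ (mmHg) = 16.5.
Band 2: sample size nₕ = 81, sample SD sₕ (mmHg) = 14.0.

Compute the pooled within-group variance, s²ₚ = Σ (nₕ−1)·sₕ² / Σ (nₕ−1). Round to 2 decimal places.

1: (107−1)·16.5² = 106·272.25 = 28858.5
2: (81−1)·14.0² = 80·196 = 15680
Numerator = 44538.5; denominator = Σ(nₕ−1) = 186.
s²ₚ = 44538.5/186 = 239.4543... → 239.45.

239.45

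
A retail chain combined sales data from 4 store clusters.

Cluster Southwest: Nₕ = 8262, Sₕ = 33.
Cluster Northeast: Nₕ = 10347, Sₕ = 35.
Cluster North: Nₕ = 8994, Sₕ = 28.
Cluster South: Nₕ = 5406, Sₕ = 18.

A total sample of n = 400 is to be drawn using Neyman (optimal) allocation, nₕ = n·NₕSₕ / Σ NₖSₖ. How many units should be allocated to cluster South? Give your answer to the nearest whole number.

Σ NₕSₕ = 8262·33 + 10347·35 + 8994·28 + 5406·18 = 983931.
Share for South: 97308/983931 = 0.09890.
n_South = 400 × 0.09890 = 39.559... → 40.

40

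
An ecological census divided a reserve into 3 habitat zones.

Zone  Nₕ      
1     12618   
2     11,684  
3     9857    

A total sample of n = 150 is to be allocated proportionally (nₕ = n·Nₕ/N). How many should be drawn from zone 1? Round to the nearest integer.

55

N = 12618 + 11684 + 9857 = 34159.
n_1 = 150·12618/34159 = 55.409... → 55.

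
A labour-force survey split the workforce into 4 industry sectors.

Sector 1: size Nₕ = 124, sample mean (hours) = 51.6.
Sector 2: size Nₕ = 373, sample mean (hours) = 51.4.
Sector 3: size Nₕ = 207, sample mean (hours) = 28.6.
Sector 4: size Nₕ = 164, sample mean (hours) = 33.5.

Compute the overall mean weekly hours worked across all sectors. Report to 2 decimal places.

x̄_st = (Σ Nₕx̄ₕ) / (Σ Nₕ) = (124·51.6 + 373·51.4 + 207·28.6 + 164·33.5) / 868
= 36984.8 / 868 = 42.6092... → 42.61.

42.61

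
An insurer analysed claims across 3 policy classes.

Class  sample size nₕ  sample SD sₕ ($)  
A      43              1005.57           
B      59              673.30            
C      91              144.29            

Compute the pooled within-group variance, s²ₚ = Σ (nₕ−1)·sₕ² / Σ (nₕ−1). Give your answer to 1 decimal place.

371769.8

Degrees of freedom: 42 + 58 + 90 = 190.
Σ(nₕ−1)sₕ² = 42·1011171.0249 + 58·453332.89 + 90·20819.6041 = 70636255.0348.
s²ₚ = 70636255.0348 / 190 = 371769.763... → 371769.8.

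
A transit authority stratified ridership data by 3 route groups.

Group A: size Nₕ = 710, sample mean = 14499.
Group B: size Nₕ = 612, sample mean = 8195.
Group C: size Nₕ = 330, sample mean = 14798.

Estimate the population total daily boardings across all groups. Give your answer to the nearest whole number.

Estimate total by summing Nₕ·x̄ₕ over strata.
710·14499 + 612·8195 + 330·14798 = 10294290 + 5015340 + 4883340 = 20192970.

20192970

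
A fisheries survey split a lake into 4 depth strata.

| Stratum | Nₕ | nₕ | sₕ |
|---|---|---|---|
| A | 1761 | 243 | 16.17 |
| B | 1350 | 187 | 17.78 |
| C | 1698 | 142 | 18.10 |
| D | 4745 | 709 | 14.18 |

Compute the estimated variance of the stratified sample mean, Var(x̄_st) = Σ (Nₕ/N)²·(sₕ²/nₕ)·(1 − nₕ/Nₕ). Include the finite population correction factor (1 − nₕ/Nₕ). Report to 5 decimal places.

0.18687

N = 9554; Wₕ = Nₕ/N.
stratum A: (1761/9554)²·16.17²/243·(1 − 243/1761) = 0.03151189
stratum B: (1350/9554)²·17.78²/187·(1 − 187/1350) = 0.02907803
stratum C: (1698/9554)²·18.10²/142·(1 − 142/1698) = 0.06677988
stratum D: (4745/9554)²·14.18²/709·(1 − 709/4745) = 0.05950084
Sum = 0.18687063 → 0.18687.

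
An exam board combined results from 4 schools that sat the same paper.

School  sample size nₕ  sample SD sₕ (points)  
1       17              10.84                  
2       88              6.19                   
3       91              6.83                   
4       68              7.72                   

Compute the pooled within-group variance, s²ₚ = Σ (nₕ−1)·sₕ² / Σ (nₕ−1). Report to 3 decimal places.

51.558

Degrees of freedom: 16 + 87 + 90 + 67 = 260.
Σ(nₕ−1)sₕ² = 16·117.5056 + 87·38.3161 + 90·46.6489 + 67·59.5984 = 13405.0841.
s²ₚ = 13405.0841 / 260 = 51.55802... → 51.558.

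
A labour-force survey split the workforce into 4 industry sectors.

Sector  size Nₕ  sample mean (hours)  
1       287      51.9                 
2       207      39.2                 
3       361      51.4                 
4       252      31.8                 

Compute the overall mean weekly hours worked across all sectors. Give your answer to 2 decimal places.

44.79

N = 287 + 207 + 361 + 252 = 1107.
The stratified mean weights each stratum mean by its population share Nₕ/N.
Σ Nₕx̄ₕ = 287·51.9 + 207·39.2 + 361·51.4 + 252·31.8 = 14895.3 + 8114.4 + 18555.4 + 8013.6 = 49578.7.
Divide by N: 49578.7 / 1107 = 44.7865... → 44.79.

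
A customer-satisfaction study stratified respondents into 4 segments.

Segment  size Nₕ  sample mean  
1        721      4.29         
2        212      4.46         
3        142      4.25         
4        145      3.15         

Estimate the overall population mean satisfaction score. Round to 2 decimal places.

4.18

N = 721 + 212 + 142 + 145 = 1220.
Overall mean = Σ (Nₕ/N)·x̄ₕ — weight by population share, not a simple average.
Σ Nₕx̄ₕ = 721·4.29 + 212·4.46 + 142·4.25 + 145·3.15 = 3093.09 + 945.52 + 603.5 + 456.75 = 5098.86.
Divide by N: 5098.86 / 1220 = 4.1794... → 4.18.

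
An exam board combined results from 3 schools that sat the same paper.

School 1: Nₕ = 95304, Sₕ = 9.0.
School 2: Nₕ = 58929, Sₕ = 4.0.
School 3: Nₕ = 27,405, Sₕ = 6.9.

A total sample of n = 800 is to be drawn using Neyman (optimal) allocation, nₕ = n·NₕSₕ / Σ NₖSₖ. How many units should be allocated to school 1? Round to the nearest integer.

535

Σ NₕSₕ = 95304·9.0 + 58929·4.0 + 27405·6.9 = 1282546.5.
Share for 1: 857736/1282546.5 = 0.66878.
n_1 = 800 × 0.66878 = 535.021... → 535.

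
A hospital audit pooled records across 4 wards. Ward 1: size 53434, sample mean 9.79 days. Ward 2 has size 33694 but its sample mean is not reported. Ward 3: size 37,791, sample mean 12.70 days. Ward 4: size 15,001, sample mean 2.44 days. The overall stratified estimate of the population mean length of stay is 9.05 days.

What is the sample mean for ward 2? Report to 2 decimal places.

N = 53434 + 33694 + 37791 + 15001 = 139920.
Overall total = μ·N = 9.05·139920 = 1266276.
Subtract the known strata: 53434·9.79 + 37791·12.70 + 15001·2.44 = 1039667.
Remaining total for ward 2: 1266276 − 1039667 = 226609.
Divide by its size: 226609 / 33694 = 6.7255... → 6.73.

6.73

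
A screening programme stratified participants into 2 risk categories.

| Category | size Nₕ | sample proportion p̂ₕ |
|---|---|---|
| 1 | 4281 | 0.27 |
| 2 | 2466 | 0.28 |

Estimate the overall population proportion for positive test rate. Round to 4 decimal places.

N = 4281 + 2466 = 6747.
Overall proportion = Σ (Nₕ/N)·p̂ₕ.
Σ Nₕp̂ₕ = 1155.87 + 690.48 = 1846.35.
1846.35 / 6747 = 0.273655... → 0.2737.

0.2737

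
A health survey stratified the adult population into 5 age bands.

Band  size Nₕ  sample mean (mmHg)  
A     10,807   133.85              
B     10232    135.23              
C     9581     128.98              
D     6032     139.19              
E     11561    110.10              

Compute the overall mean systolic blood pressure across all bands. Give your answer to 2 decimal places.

N = 48213; weights Wₕ = Nₕ/N = (0.2242, 0.2122, 0.1987, 0.1251, 0.2398).
x̄_st = Σ Wₕ·x̄ₕ = 0.2242·133.85 + 0.2122·135.23 + 0.1987·128.98 + 0.1251·139.19 + 0.2398·110.10 ≈ 128.1482...
→ 128.15.

128.15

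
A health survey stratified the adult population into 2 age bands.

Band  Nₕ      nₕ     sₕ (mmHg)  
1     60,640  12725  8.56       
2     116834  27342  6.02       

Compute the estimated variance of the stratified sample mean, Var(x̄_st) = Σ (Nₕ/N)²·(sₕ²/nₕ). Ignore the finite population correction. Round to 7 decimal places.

N = 177474; Wₕ = Nₕ/N.
band 1: (60640/177474)²·8.56²/12725 = 0.0006722621
band 2: (116834/177474)²·6.02²/27342 = 0.0005744229
Sum = 0.0012466850 → 0.0012467.

0.0012467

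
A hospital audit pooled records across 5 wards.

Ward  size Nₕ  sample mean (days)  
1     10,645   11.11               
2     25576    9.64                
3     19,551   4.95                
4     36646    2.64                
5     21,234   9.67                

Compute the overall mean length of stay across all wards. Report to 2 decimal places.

N = 113652; weights Wₕ = Nₕ/N = (0.0937, 0.2250, 0.1720, 0.3224, 0.1868).
x̄_st = Σ Wₕ·x̄ₕ = 0.0937·11.11 + 0.2250·9.64 + 0.1720·4.95 + 0.3224·2.64 + 0.1868·9.67 ≈ 6.7194...
→ 6.72.

6.72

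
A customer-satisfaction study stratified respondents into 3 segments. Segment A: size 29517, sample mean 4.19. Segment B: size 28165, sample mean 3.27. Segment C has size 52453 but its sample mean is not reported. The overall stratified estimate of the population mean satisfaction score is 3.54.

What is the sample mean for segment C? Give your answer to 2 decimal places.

Σ Nₕx̄ₕ = N·μ, so 52453·x̄_C = 110135·3.54 − (29517·4.19 + 28165·3.27).
= 389877.9 − 215775.78 = 174102.12.
x̄_C = 174102.12 / 52453 = 3.3192... → 3.32.

3.32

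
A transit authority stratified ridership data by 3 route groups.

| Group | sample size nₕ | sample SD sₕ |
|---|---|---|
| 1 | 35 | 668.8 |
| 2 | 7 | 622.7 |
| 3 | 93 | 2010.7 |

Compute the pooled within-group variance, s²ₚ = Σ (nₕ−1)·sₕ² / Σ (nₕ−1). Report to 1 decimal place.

1: (35−1)·668.8² = 34·447293.44 = 15207976.96
2: (7−1)·622.7² = 6·387755.29 = 2326531.74
3: (93−1)·2010.7² = 92·4042914.49 = 371948133.08
Numerator = 389482641.78; denominator = Σ(nₕ−1) = 132.
s²ₚ = 389482641.78/132 = 2950626.074... → 2950626.1.

2950626.1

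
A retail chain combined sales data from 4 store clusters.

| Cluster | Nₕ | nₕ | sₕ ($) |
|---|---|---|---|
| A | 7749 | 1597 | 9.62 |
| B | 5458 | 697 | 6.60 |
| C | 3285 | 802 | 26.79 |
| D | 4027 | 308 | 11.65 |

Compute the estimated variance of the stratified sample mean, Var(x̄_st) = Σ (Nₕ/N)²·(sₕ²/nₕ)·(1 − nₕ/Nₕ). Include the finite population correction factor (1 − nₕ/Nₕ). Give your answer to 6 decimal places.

N = 20519. Term for each stratum: Wₕ²sₕ²/nₕ·(1−nₕ/Nₕ).
Var(x̄_st) = 0.006561375 + 0.003857220 + 0.017336873 + 0.015674603 = 0.043430071 → 0.043430.

0.043430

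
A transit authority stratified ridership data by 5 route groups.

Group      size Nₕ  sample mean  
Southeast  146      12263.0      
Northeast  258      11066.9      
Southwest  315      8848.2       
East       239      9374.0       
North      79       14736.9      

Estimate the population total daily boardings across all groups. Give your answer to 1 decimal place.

Estimate total by summing Nₕ·x̄ₕ over strata.
146·12263.0 + 258·11066.9 + 315·8848.2 + 239·9374.0 + 79·14736.9 = 1790398 + 2855260.2 + 2787183 + 2240386 + 1164215.1 = 10837442.3.

10837442.3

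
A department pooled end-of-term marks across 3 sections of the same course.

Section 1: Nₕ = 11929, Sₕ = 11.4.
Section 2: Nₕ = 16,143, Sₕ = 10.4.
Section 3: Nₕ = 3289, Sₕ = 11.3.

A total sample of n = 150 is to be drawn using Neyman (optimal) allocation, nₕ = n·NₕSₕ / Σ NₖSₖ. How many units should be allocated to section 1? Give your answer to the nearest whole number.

Σ NₕSₕ = 11929·11.4 + 16143·10.4 + 3289·11.3 = 341043.5.
Share for 1: 135990.6/341043.5 = 0.39875.
n_1 = 150 × 0.39875 = 59.812... → 60.

60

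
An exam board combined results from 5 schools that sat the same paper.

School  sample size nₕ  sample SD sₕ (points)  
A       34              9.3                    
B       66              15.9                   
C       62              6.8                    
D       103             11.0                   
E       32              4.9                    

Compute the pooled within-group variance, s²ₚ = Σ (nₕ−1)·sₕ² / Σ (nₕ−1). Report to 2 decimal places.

120.53

Degrees of freedom: 33 + 65 + 61 + 102 + 31 = 292.
Σ(nₕ−1)sₕ² = 33·86.49 + 65·252.81 + 61·46.24 + 102·121 + 31·24.01 = 35193.77.
s²ₚ = 35193.77 / 292 = 120.5266... → 120.53.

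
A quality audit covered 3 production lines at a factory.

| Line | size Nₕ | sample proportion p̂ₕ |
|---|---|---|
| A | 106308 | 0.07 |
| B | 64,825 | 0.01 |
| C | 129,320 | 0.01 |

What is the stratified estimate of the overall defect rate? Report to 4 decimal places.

Wₕ = Nₕ/N with N = 300453: 0.3538, 0.2158, 0.4304.
p̂_st = 0.3538·0.07 + 0.2158·0.01 + 0.4304·0.01 ≈ 0.031230... → 0.0312.

0.0312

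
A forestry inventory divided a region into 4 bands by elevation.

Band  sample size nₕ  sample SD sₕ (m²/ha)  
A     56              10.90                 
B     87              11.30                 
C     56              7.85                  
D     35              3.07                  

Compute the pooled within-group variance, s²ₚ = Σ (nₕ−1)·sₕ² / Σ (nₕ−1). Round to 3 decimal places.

Degrees of freedom: 55 + 86 + 55 + 34 = 230.
Σ(nₕ−1)sₕ² = 55·118.81 + 86·127.69 + 55·61.6225 + 34·9.4249 = 21225.5741.
s²ₚ = 21225.5741 / 230 = 92.28510... → 92.285.

92.285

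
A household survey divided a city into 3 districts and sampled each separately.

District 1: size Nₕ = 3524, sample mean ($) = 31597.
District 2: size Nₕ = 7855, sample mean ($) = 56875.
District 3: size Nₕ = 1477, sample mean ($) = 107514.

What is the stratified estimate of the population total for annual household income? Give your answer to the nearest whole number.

Estimate total by summing Nₕ·x̄ₕ over strata.
3524·31597 + 7855·56875 + 1477·107514 = 111347828 + 446753125 + 158798178 = 716899131.

716899131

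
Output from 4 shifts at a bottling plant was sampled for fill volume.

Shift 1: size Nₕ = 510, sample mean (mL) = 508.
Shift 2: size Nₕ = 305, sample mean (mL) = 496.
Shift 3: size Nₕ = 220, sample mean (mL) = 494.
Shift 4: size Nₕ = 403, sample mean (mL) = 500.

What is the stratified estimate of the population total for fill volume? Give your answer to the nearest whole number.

720540

1: 510·508 = 259080
2: 305·496 = 151280
3: 220·494 = 108680
4: 403·500 = 201500
τ̂ = Σ Nₕx̄ₕ = 720540.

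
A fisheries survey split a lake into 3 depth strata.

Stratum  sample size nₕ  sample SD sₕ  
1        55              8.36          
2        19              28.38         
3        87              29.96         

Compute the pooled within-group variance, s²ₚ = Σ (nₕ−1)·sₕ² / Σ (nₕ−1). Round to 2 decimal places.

604.21

1: (55−1)·8.36² = 54·69.8896 = 3774.0384
2: (19−1)·28.38² = 18·805.4244 = 14497.6392
3: (87−1)·29.96² = 86·897.6016 = 77193.7376
Numerator = 95465.4152; denominator = Σ(nₕ−1) = 158.
s²ₚ = 95465.4152/158 = 604.2115... → 604.21.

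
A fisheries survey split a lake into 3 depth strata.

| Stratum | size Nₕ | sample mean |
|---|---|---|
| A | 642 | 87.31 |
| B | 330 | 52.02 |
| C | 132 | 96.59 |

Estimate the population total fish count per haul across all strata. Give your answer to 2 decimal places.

85969.50

A: 642·87.31 = 56053.02
B: 330·52.02 = 17166.6
C: 132·96.59 = 12749.88
τ̂ = Σ Nₕx̄ₕ = 85969.50.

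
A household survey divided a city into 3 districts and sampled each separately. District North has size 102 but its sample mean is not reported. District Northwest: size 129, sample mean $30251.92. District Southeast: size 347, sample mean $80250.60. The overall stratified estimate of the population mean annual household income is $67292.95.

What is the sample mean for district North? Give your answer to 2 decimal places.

70057.54

Σ Nₕx̄ₕ = N·μ, so 102·x̄_North = 578·67292.95 − (129·30251.92 + 347·80250.60).
= 38895325.1 − 31749455.88 = 7145869.22.
x̄_North = 7145869.22 / 102 = 70057.5414... → 70057.54.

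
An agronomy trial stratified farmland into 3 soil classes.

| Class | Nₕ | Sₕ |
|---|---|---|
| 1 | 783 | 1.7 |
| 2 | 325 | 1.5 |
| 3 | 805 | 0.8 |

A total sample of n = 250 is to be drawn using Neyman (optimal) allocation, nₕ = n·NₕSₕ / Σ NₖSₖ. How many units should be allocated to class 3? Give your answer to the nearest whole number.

1: NₕSₕ = 783·1.7 = 1331.1
2: NₕSₕ = 325·1.5 = 487.5
3: NₕSₕ = 805·0.8 = 644
Σ NₕSₕ = 2462.6.
n_3 = 250·644/2462.6 = 65.378... → 65.

65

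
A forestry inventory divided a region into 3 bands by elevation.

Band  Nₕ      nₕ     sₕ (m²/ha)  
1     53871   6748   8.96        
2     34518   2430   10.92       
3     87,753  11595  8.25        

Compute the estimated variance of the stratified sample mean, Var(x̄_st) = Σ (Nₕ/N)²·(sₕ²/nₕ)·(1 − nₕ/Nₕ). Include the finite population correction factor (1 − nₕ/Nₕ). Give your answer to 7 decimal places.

0.0039897

N = 176142. Term for each stratum: Wₕ²sₕ²/nₕ·(1−nₕ/Nₕ).
Var(x̄_st) = 0.0009734263 + 0.0017518682 + 0.0012644126 = 0.0039897070 → 0.0039897.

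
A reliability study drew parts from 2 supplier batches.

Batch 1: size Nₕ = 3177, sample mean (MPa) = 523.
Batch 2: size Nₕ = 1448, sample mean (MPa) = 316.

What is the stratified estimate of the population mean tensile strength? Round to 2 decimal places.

N = 3177 + 1448 = 4625.
The stratified mean weights each stratum mean by its population share Nₕ/N.
Σ Nₕx̄ₕ = 3177·523 + 1448·316 = 1661571 + 457568 = 2119139.
Divide by N: 2119139 / 4625 = 458.1922... → 458.19.

458.19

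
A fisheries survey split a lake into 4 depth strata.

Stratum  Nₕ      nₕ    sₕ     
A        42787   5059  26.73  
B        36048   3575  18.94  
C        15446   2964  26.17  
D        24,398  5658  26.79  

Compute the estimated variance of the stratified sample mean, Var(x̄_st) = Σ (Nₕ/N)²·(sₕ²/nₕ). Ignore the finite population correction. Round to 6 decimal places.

0.036890

N = 118679; Wₕ = Nₕ/N.
stratum A: (42787/118679)²·26.73²/5059 = 0.018357315
stratum B: (36048/118679)²·18.94²/3575 = 0.009257602
stratum C: (15446/118679)²·26.17²/2964 = 0.003913934
stratum D: (24398/118679)²·26.79²/5658 = 0.005360968
Sum = 0.036889819 → 0.036890.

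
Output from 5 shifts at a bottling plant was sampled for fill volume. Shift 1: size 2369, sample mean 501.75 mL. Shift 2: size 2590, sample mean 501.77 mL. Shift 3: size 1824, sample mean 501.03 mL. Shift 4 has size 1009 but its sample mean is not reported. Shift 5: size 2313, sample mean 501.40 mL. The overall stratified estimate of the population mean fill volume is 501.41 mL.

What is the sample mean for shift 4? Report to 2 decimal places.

500.40

Σ Nₕx̄ₕ = N·μ, so 1009·x̄_4 = 10105·501.41 − (2369·501.75 + 2590·501.77 + 1824·501.03 + 2313·501.40).
= 5066748.05 − 4561846.97 = 504901.08.
x̄_4 = 504901.08 / 1009 = 500.3975... → 500.40.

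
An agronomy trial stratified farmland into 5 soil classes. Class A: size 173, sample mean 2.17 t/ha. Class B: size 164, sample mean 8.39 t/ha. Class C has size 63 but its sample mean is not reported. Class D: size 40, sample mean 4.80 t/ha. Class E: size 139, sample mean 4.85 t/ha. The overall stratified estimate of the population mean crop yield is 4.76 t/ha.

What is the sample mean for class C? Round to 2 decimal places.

N = 173 + 164 + 63 + 40 + 139 = 579.
Overall total = μ·N = 4.76·579 = 2756.04.
Subtract the known strata: 173·2.17 + 164·8.39 + 40·4.80 + 139·4.85 = 2617.52.
Remaining total for class C: 2756.04 − 2617.52 = 138.52.
Divide by its size: 138.52 / 63 = 2.1987... → 2.20.

2.20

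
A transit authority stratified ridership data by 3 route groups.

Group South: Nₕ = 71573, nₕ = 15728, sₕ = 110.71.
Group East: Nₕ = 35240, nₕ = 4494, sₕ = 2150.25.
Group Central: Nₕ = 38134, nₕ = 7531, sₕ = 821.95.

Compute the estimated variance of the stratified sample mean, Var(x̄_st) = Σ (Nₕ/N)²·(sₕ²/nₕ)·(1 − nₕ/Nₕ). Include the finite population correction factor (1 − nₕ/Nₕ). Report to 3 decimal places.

N = 144947. Term for each stratum: Wₕ²sₕ²/nₕ·(1−nₕ/Nₕ).
Var(x̄_st) = 0.148257 + 53.058004 + 4.983059 = 58.189320 → 58.189.

58.189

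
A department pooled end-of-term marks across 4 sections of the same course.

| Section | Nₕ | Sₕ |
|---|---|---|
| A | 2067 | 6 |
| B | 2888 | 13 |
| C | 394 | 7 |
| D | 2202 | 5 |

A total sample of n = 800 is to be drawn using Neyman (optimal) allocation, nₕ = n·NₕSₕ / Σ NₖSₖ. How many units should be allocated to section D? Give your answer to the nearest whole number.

138

Σ NₕSₕ = 2067·6 + 2888·13 + 394·7 + 2202·5 = 63714.
Share for D: 11010/63714 = 0.17280.
n_D = 800 × 0.17280 = 138.243... → 138.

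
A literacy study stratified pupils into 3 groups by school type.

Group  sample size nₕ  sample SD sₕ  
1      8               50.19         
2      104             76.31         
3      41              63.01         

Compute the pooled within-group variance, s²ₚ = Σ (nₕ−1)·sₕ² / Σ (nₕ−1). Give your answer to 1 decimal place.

Degrees of freedom: 7 + 103 + 40 = 150.
Σ(nₕ−1)sₕ² = 7·2519.0361 + 103·5823.2161 + 40·3970.2601 = 776234.915.
s²ₚ = 776234.915 / 150 = 5174.899... → 5174.9.

5174.9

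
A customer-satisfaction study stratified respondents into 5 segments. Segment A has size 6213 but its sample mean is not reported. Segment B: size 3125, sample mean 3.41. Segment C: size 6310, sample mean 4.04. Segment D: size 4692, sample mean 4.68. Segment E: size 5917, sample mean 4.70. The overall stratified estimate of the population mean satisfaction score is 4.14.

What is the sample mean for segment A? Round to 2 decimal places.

N = 6213 + 3125 + 6310 + 4692 + 5917 = 26257.
Overall total = μ·N = 4.14·26257 = 108703.98.
Subtract the known strata: 3125·3.41 + 6310·4.04 + 4692·4.68 + 5917·4.70 = 85917.11.
Remaining total for segment A: 108703.98 − 85917.11 = 22786.87.
Divide by its size: 22786.87 / 6213 = 3.6676... → 3.67.

3.67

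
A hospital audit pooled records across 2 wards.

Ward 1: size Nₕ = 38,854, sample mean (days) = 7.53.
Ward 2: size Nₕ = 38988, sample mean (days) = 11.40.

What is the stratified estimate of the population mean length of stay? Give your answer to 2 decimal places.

x̄_st = (Σ Nₕx̄ₕ) / (Σ Nₕ) = (38854·7.53 + 38988·11.40) / 77842
= 737033.82 / 77842 = 9.4683... → 9.47.

9.47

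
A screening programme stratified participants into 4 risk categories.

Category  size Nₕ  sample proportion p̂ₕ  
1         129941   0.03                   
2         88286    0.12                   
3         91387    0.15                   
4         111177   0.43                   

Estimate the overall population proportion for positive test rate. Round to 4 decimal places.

Wₕ = Nₕ/N with N = 420791: 0.3088, 0.2098, 0.2172, 0.2642.
p̂_st = 0.3088·0.03 + 0.2098·0.12 + 0.2172·0.15 + 0.2642·0.43 ≈ 0.180628... → 0.1806.

0.1806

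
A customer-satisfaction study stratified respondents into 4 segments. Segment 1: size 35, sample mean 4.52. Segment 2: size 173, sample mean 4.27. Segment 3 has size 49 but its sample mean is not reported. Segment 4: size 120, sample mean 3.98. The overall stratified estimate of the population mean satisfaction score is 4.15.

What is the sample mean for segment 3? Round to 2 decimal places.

3.88

Σ Nₕx̄ₕ = N·μ, so 49·x̄_3 = 377·4.15 − (35·4.52 + 173·4.27 + 120·3.98).
= 1564.55 − 1374.51 = 190.04.
x̄_3 = 190.04 / 49 = 3.8784... → 3.88.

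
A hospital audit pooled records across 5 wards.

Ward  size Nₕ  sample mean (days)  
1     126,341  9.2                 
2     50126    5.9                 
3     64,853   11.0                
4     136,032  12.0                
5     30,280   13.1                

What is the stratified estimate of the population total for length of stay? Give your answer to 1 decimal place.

4200515.6

1: 126341·9.2 = 1162337.2
2: 50126·5.9 = 295743.4
3: 64853·11.0 = 713383
4: 136032·12.0 = 1632384
5: 30280·13.1 = 396668
τ̂ = Σ Nₕx̄ₕ = 4200515.6.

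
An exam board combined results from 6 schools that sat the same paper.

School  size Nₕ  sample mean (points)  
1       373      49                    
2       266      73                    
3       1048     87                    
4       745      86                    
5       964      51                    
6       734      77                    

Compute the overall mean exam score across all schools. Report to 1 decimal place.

N = 4130; weights Wₕ = Nₕ/N = (0.0903, 0.0644, 0.2538, 0.1804, 0.2334, 0.1777).
x̄_st = Σ Wₕ·x̄ₕ = 0.0903·49 + 0.0644·73 + 0.2538·87 + 0.1804·86 + 0.2334·51 + 0.1777·77 ≈ 72.306...
→ 72.3.

72.3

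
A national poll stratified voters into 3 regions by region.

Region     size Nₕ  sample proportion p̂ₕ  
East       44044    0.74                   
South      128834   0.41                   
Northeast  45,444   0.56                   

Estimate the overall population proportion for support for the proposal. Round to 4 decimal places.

0.5078

N = 44044 + 128834 + 45444 = 218322.
Overall proportion = Σ (Nₕ/N)·p̂ₕ.
Σ Nₕp̂ₕ = 32592.56 + 52821.94 + 25448.64 = 110863.14.
110863.14 / 218322 = 0.507796... → 0.5078.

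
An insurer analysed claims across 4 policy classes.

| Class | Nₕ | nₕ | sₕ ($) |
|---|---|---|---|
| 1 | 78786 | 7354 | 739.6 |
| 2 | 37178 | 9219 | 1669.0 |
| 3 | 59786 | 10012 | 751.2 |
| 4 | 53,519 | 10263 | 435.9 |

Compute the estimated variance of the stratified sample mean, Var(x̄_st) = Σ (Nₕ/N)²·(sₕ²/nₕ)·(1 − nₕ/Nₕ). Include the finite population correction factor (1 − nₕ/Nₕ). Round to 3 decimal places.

17.945

N = 229269; Wₕ = Nₕ/N.
class 1: (78786/229269)²·739.6²/7354·(1 − 7354/78786) = 7.963819
class 2: (37178/229269)²·1669.0²/9219·(1 − 9219/37178) = 5.975109
class 3: (59786/229269)²·751.2²/10012·(1 − 10012/59786) = 3.190815
class 4: (53519/229269)²·435.9²/10263·(1 − 10263/53519) = 0.815386
Sum = 17.945129 → 17.945.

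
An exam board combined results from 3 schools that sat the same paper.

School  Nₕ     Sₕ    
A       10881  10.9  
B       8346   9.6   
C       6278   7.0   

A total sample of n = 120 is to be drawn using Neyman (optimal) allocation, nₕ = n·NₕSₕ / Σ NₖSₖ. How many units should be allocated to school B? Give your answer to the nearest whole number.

Σ NₕSₕ = 10881·10.9 + 8346·9.6 + 6278·7.0 = 242670.5.
Share for B: 80121.6/242670.5 = 0.33017.
n_B = 120 × 0.33017 = 39.620... → 40.

40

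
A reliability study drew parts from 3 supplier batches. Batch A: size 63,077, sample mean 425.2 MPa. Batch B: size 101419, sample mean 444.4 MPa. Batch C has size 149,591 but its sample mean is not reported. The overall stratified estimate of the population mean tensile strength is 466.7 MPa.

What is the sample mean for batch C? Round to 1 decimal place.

N = 63077 + 101419 + 149591 = 314087.
Overall total = μ·N = 466.7·314087 = 146584402.9.
Subtract the known strata: 63077·425.2 + 101419·444.4 = 71890944.
Remaining total for batch C: 146584402.9 − 71890944 = 74693458.9.
Divide by its size: 74693458.9 / 149591 = 499.318... → 499.3.

499.3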